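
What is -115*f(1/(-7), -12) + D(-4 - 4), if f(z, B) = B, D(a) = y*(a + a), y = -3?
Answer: 1428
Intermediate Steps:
D(a) = -6*a (D(a) = -3*(a + a) = -6*a)
-115*f(1/(-7), -12) + D(-4 - 4) = -115*(-12) - 6*(-4 - 4) = 1380 - 6*(-8) = 1380 + 48 = 1428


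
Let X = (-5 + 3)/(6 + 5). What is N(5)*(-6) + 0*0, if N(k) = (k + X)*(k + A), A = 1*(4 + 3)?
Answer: -3816/11 ≈ -346.91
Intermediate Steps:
A = 7 (A = 1*7 = 7)
X = -2/11 ≈ -0.18182
N(k) = (7 + k)*(-2/11 + k) (N(k) = (k - 2/11)*(k + 7) = (-2/11 + k)*(7 + k) = (7 + k)*(-2/11 + k))
N(5)*(-6) + 0*0 = (-14/11 + 5² + (75/11)*5)*(-6) + 0*0 = (-14/11 + 25 + 375/11)*(-6) + 0 = (636/11)*(-6) + 0 = -3816/11 + 0 = -3816/11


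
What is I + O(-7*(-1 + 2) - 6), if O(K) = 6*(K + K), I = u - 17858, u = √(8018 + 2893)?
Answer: -18014 + √10911 ≈ -17910.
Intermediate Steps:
u = √10911 ≈ 104.46
I = -17858 + √10911 (I = √10911 - 17858 = -17858 + √10911 ≈ -17754.)
O(K) = 12*K (O(K) = 6*(2*K) = 12*K)
I + O(-7*(-1 + 2) - 6) = (-17858 + √10911) + 12*(-7*(-1 + 2) - 6) = (-17858 + √10911) + 12*(-7*1 - 6) = (-17858 + √10911) + 12*(-7 - 6) = (-17858 + √10911) + 12*(-13) = (-17858 + √10911) - 156 = -18014 + √10911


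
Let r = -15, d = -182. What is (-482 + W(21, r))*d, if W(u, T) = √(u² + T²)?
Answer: 87724 - 546*√74 ≈ 83027.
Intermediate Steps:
W(u, T) = √(T² + u²)
(-482 + W(21, r))*d = (-482 + √((-15)² + 21²))*(-182) = (-482 + √(225 + 441))*(-182) = (-482 + √666)*(-182) = (-482 + 3*√74)*(-182) = 87724 - 546*√74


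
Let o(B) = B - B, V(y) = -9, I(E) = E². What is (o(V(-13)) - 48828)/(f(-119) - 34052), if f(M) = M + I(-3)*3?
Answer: 12207/8536 ≈ 1.4301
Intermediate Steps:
o(B) = 0
f(M) = 27 + M (f(M) = M + (-3)²*3 = M + 9*3 = M + 27 = 27 + M)
(o(V(-13)) - 48828)/(f(-119) - 34052) = (0 - 48828)/((27 - 119) - 34052) = -48828/(-92 - 34052) = -48828/(-34144) = -48828*(-1/34144) = 12207/8536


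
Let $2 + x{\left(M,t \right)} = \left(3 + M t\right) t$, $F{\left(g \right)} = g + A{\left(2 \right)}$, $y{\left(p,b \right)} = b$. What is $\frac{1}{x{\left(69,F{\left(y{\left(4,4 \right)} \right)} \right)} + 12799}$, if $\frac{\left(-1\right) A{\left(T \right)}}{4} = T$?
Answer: $\frac{1}{13889} \approx 7.1999 \cdot 10^{-5}$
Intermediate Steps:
$A{\left(T \right)} = - 4 T$
$F{\left(g \right)} = -8 + g$ ($F{\left(g \right)} = g - 8 = -8 + g$)
$x{\left(M,t \right)} = -2 + t \left(3 + M t\right)$ ($x{\left(M,t \right)} = -2 + \left(3 + M t\right) t = -2 + t \left(3 + M t\right)$)
$\frac{1}{x{\left(69,F{\left(y{\left(4,4 \right)} \right)} \right)} + 12799} = \frac{1}{\left(-2 + 3 \left(-8 + 4\right) + 69 \left(-8 + 4\right)^{2}\right) + 12799} = \frac{1}{\left(-2 + 3 \left(-4\right) + 69 \left(-4\right)^{2}\right) + 12799} = \frac{1}{\left(-2 - 12 + 69 \cdot 16\right) + 12799} = \frac{1}{\left(-2 - 12 + 1104\right) + 12799} = \frac{1}{1090 + 12799} = \frac{1}{13889}$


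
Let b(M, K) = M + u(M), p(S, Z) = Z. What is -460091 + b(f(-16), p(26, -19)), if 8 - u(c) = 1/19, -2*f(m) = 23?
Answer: -17483593/38 ≈ -4.6009e+5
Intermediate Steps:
f(m) = -23/2 (f(m) = -1/2*23 = -23/2)
u(c) = 151/19 (u(c) = 8 - 1/19 = 151/19)
b(M, K) = 151/19 + M (b(M, K) = M + 151/19 = 151/19 + M)
-460091 + b(f(-16), p(26, -19)) = -460091 + (151/19 - 23/2) = -460091 - 135/38 = -17483593/38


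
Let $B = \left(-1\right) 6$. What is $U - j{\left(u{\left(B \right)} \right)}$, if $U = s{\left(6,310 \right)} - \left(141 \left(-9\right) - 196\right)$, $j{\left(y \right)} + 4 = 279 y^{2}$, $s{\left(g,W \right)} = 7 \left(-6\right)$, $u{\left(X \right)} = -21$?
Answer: $-121612$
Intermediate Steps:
$B = -6$
$s{\left(g,W \right)} = -42$
$j{\left(y \right)} = -4 + 279 y^{2}$
$U = 1423$ ($U = -42 - \left(141 \left(-9\right) - 196\right) = -42 - \left(-1269 - 196\right) = -42 - -1465 = -42 + 1465 = 1423$)
$U - j{\left(u{\left(B \right)} \right)} = 1423 - \left(-4 + 279 \left(-21\right)^{2}\right) = 1423 - \left(-4 + 279 \cdot 441\right) = 1423 - \left(-4 + 123039\right) = 1423 - 123035 = -121612$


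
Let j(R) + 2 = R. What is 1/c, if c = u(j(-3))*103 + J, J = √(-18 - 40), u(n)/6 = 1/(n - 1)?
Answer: -103/10667 - I*√58/10667 ≈ -0.009656 - 0.00071396*I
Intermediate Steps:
j(R) = -2 + R
u(n) = 6/(-1 + n) (u(n) = 6/(n - 1) = 6/(-1 + n))
J = I*√58 (J = √(-58) = I*√58 ≈ 7.6158*I)
c = -103 + I*√58 (c = (6/(-1 + (-2 - 3)))*103 + I*√58 = (6/(-1 - 5))*103 + I*√58 = (6/(-6))*103 + I*√58 = (6*(-⅙))*103 + I*√58 = -1*103 + I*√58 = -103 + I*√58 ≈ -103.0 + 7.6158*I)
1/c = 1/(-103 + I*√58)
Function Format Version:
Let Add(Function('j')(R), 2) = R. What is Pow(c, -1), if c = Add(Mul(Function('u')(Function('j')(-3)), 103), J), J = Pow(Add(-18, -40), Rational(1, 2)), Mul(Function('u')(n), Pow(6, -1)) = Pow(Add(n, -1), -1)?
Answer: Add(Rational(-103, 10667), Mul(Rational(-1, 10667), I, Pow(58, Rational(1, 2)))) ≈ Add(-0.0096560, Mul(-0.00071396, I))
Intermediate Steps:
Function('j')(R) = Add(-2, R)
Function('u')(n) = Mul(6, Pow(Add(-1, n), -1)) (Function('u')(n) = Mul(6, Pow(Add(n, -1), -1)) = Mul(6, Pow(Add(-1, n), -1)))
J = Mul(I, Pow(58, Rational(1, 2))) (J = Pow(-58, Rational(1, 2)) = Mul(I, Pow(58, Rational(1, 2))) ≈ Mul(7.6158, I))
c = Add(-103, Mul(I, Pow(58, Rational(1, 2)))) (c = Add(Mul(Mul(6, Pow(Add(-1, Add(-2, -3)), -1)), 103), Mul(I, Pow(58, Rational(1, 2)))) = Add(Mul(Mul(6, Pow(Add(-1, -5), -1)), 103), Mul(I, Pow(58, Rational(1, 2)))) = Add(Mul(Mul(6, Pow(-6, -1)), 103), Mul(I, Pow(58, Rational(1, 2)))) = Add(Mul(Mul(6, Rational(-1, 6)), 103), Mul(I, Pow(58, Rational(1, 2)))) = Add(Mul(-1, 103), Mul(I, Pow(58, Rational(1, 2)))) = Add(-103, Mul(I, Pow(58, Rational(1, 2)))) ≈ Add(-103.00, Mul(7.6158, I)))
Pow(c, -1) = Pow(Add(-103, Mul(I, Pow(58, Rational(1, 2)))), -1)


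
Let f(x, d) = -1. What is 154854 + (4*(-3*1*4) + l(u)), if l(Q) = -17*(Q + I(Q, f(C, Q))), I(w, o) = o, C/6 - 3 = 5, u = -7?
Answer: 154942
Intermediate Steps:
C = 48 (C = 18 + 6*5 = 18 + 30 = 48)
l(Q) = 17 - 17*Q (l(Q) = -17*(Q - 1) = -17*(-1 + Q) = 17 - 17*Q)
154854 + (4*(-3*1*4) + l(u)) = 154854 + (4*(-3*1*4) + (17 - 17*(-7))) = 154854 + (4*(-3*4) + (17 + 119)) = 154854 + (4*(-12) + 136) = 154854 + (-48 + 136) = 154854 + 88 = 154942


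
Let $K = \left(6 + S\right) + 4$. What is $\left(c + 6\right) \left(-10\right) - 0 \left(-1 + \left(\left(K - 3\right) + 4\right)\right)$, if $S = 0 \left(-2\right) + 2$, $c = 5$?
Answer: $-110$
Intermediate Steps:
$S = 2$ ($S = 0 + 2 = 2$)
$K = 12$ ($K = \left(6 + 2\right) + 4 = 8 + 4 = 12$)
$\left(c + 6\right) \left(-10\right) - 0 \left(-1 + \left(\left(K - 3\right) + 4\right)\right) = \left(5 + 6\right) \left(-10\right) - 0 \left(-1 + \left(\left(12 - 3\right) + 4\right)\right) = 11 \left(-10\right) - 0 \left(-1 + \left(9 + 4\right)\right) = -110 - 0 \left(-1 + 13\right) = -110 - 0 \cdot 12 = -110 - 0 = -110 + 0 = -110$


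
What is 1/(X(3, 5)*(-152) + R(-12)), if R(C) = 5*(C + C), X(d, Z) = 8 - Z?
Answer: -1/576 ≈ -0.0017361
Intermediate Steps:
R(C) = 10*C (R(C) = 5*(2*C) = 10*C)
1/(X(3, 5)*(-152) + R(-12)) = 1/((8 - 1*5)*(-152) + 10*(-12)) = 1/((8 - 5)*(-152) - 120) = 1/(3*(-152) - 120) = 1/(-456 - 120) = 1/(-576) = -1/576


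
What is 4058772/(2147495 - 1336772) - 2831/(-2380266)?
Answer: 3221084050055/643245464106 ≈ 5.0076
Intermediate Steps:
4058772/(2147495 - 1336772) - 2831/(-2380266) = 4058772/810723 - 2831*(-1/2380266) = 4058772*(1/810723) + 2831/2380266 = 1352924/270241 + 2831/2380266 = 3221084050055/643245464106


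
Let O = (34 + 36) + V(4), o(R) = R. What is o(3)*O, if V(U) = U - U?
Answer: 210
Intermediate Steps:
V(U) = 0
O = 70 (O = (34 + 36) + 0 = 70 + 0 = 70)
o(3)*O = 3*70 = 210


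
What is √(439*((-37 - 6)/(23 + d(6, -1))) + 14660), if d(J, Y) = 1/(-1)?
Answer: √6680146/22 ≈ 117.48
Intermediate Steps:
d(J, Y) = -1
√(439*((-37 - 6)/(23 + d(6, -1))) + 14660) = √(439*((-37 - 6)/(23 - 1)) + 14660) = √(439*(-43/22) + 14660) = √(-18877/22 + 14660) = √(303643/22) = √6680146/22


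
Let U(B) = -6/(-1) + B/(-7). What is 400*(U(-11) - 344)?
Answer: -942000/7 ≈ -1.3457e+5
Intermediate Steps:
U(B) = 6 - B/7 (U(B) = -6*(-1) + B*(-⅐) = 6 - B/7)
400*(U(-11) - 344) = 400*((6 - ⅐*(-11)) - 344) = 400*((6 + 11/7) - 344) = 400*(53/7 - 344) = 400*(-2355/7) = -942000/7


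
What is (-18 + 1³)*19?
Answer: -323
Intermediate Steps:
(-18 + 1³)*19 = (-18 + 1)*19 = -17*19 = -323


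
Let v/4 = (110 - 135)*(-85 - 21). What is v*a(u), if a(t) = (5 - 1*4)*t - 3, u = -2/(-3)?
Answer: -74200/3 ≈ -24733.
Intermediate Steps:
u = ⅔ (u = -2*(-⅓) = ⅔ ≈ 0.66667)
a(t) = -3 + t (a(t) = (5 - 4)*t - 3 = 1*t - 3 = t - 3 = -3 + t)
v = 10600 (v = 4*((110 - 135)*(-85 - 21)) = 4*(-25*(-106)) = 4*2650 = 10600)
v*a(u) = 10600*(-3 + ⅔) = 10600*(-7/3) = -74200/3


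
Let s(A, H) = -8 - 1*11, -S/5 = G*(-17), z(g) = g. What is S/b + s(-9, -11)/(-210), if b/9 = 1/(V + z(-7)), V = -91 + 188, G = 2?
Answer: 357019/210 ≈ 1700.1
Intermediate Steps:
V = 97
S = 170 (S = -10*(-17) = -5*(-34) = 170)
s(A, H) = -19 (s(A, H) = -8 - 11 = -19)
b = ⅒ (b = 9/(97 - 7) = 9/90 = 9*(1/90) = ⅒ ≈ 0.10000)
S/b + s(-9, -11)/(-210) = 170/(⅒) - 19/(-210) = 170*10 - 19*(-1/210) = 1700 + 19/210 = 357019/210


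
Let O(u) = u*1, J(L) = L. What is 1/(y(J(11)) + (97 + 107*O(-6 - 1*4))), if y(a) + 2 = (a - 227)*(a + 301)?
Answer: -1/68367 ≈ -1.4627e-5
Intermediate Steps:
O(u) = u
y(a) = -2 + (-227 + a)*(301 + a) (y(a) = -2 + (a - 227)*(a + 301) = -2 + (-227 + a)*(301 + a))
1/(y(J(11)) + (97 + 107*O(-6 - 1*4))) = 1/((-68329 + 11² + 74*11) + (97 + 107*(-6 - 1*4))) = 1/((-68329 + 121 + 814) + (97 + 107*(-6 - 4))) = 1/(-67394 + (97 + 107*(-10))) = 1/(-67394 + (97 - 1070)) = 1/(-67394 - 973) = 1/(-68367) = -1/68367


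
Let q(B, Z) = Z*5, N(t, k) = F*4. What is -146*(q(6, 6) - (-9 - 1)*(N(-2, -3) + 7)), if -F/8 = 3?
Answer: 125560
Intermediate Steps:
F = -24 (F = -8*3 = -24)
N(t, k) = -96 (N(t, k) = -24*4 = -96)
q(B, Z) = 5*Z
-146*(q(6, 6) - (-9 - 1)*(N(-2, -3) + 7)) = -146*(5*6 - (-9 - 1)*(-96 + 7)) = -146*(30 - (-10)*(-89)) = -146*(30 - 1*890) = -146*(30 - 890) = -146*(-860) = 125560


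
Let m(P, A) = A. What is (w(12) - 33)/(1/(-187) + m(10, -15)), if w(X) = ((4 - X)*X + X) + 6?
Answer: 20757/2806 ≈ 7.3974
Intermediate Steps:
w(X) = 6 + X + X*(4 - X) (w(X) = (X*(4 - X) + X) + 6 = (X + X*(4 - X)) + 6 = 6 + X + X*(4 - X))
(w(12) - 33)/(1/(-187) + m(10, -15)) = ((6 - 1*12² + 5*12) - 33)/(1/(-187) - 15) = ((6 - 1*144 + 60) - 33)/(-1/187 - 15) = ((6 - 144 + 60) - 33)/(-2806/187) = (-78 - 33)*(-187/2806) = -111*(-187/2806) = 20757/2806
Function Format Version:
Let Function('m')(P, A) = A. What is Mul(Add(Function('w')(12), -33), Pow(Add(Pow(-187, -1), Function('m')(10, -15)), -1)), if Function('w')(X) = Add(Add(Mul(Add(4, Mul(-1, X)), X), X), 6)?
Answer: Rational(20757, 2806) ≈ 7.3974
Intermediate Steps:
Function('w')(X) = Add(6, X, Mul(X, Add(4, Mul(-1, X)))) (Function('w')(X) = Add(Add(Mul(X, Add(4, Mul(-1, X))), X), 6) = Add(Add(X, Mul(X, Add(4, Mul(-1, X)))), 6) = Add(6, X, Mul(X, Add(4, Mul(-1, X)))))
Mul(Add(Function('w')(12), -33), Pow(Add(Pow(-187, -1), Function('m')(10, -15)), -1)) = Mul(Add(Add(6, Mul(-1, Pow(12, 2)), Mul(5, 12)), -33), Pow(Add(Pow(-187, -1), -15), -1)) = Mul(Add(Add(6, Mul(-1, 144), 60), -33), Pow(Add(Rational(-1, 187), -15), -1)) = Mul(Add(Add(6, -144, 60), -33), Pow(Rational(-2806, 187), -1)) = Mul(Add(-78, -33), Rational(-187, 2806)) = Mul(-111, Rational(-187, 2806)) = Rational(20757, 2806)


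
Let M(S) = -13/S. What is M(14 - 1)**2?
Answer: 1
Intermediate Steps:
M(14 - 1)**2 = (-13/(14 - 1))**2 = (-13/13)**2 = (-13*1/13)**2 = (-1)**2 = 1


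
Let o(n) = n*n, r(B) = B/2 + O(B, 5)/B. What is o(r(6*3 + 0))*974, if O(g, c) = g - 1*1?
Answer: 15603967/162 ≈ 96321.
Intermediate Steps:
O(g, c) = -1 + g (O(g, c) = g - 1 = -1 + g)
r(B) = B/2 + (-1 + B)/B
o(n) = n²
o(r(6*3 + 0))*974 = (1 + (6*3 + 0)/2 - 1/(6*3 + 0))²*974 = (1 + (18 + 0)/2 - 1/(18 + 0))²*974 = (1 + (½)*18 - 1/18)²*974 = (1 + 9 - 1*1/18)²*974 = (1 + 9 - 1/18)²*974 = (179/18)²*974 = (32041/324)*974 = 15603967/162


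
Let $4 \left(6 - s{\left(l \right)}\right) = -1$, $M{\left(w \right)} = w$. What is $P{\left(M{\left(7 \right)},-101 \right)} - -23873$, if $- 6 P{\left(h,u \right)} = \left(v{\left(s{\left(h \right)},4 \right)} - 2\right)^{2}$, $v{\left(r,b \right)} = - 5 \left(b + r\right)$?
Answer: $\frac{748813}{32} \approx 23400.0$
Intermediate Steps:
$s{\left(l \right)} = \frac{25}{4}$ ($s{\left(l \right)} = 6 - - \frac{1}{4} = 6 + \frac{1}{4} = \frac{25}{4}$)
$v{\left(r,b \right)} = - 5 b - 5 r$
$P{\left(h,u \right)} = - \frac{15123}{32}$ ($P{\left(h,u \right)} = - \frac{\left(\left(\left(-5\right) 4 - \frac{125}{4}\right) - 2\right)^{2}}{6} = - \frac{\left(\left(-20 - \frac{125}{4}\right) - 2\right)^{2}}{6} = - \frac{\left(- \frac{205}{4} - 2\right)^{2}}{6} = - \frac{\left(- \frac{213}{4}\right)^{2}}{6} = \left(- \frac{1}{6}\right) \frac{45369}{16} = - \frac{15123}{32}$)
$P{\left(M{\left(7 \right)},-101 \right)} - -23873 = - \frac{15123}{32} - -23873 = - \frac{15123}{32} + 23873 = \frac{748813}{32}$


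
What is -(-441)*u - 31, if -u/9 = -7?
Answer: 27752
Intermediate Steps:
u = 63 (u = -9*(-7) = 63)
-(-441)*u - 31 = -(-441)*63 - 31 = -63*(-441) - 31 = 27783 - 31 = 27752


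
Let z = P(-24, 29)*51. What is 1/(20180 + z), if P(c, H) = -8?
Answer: 1/19772 ≈ 5.0577e-5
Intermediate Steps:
z = -408 (z = -8*51 = -408)
1/(20180 + z) = 1/(20180 - 408) = 1/19772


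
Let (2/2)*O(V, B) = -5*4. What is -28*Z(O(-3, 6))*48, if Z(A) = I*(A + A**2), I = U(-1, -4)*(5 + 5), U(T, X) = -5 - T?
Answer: 20428800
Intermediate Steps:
I = -40 (I = (-5 - 1*(-1))*(5 + 5) = (-5 + 1)*10 = -4*10 = -40)
O(V, B) = -20 (O(V, B) = -5*4 = -20)
Z(A) = -40*A - 40*A**2 (Z(A) = -40*(A + A**2) = -40*A - 40*A**2)
-28*Z(O(-3, 6))*48 = -(-1120)*(-20)*(1 - 20)*48 = -(-1120)*(-20)*(-19)*48 = -28*(-15200)*48 = 425600*48 = 20428800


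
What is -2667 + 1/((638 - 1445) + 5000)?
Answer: -11182730/4193 ≈ -2667.0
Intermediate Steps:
-2667 + 1/((638 - 1445) + 5000) = -2667 + 1/(-807 + 5000) = -2667 + 1/4193 = -11182730/4193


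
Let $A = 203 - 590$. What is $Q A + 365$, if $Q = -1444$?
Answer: $559193$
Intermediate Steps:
$A = -387$
$Q A + 365 = \left(-1444\right) \left(-387\right) + 365 = 558828 + 365 = 559193$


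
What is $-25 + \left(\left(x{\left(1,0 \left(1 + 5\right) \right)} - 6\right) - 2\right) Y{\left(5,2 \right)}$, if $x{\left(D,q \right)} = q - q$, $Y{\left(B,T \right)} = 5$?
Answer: $-65$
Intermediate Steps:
$x{\left(D,q \right)} = 0$
$-25 + \left(\left(x{\left(1,0 \left(1 + 5\right) \right)} - 6\right) - 2\right) Y{\left(5,2 \right)} = -25 + \left(\left(0 - 6\right) - 2\right) 5 = -25 + \left(-6 - 2\right) 5 = -25 - 40 = -65$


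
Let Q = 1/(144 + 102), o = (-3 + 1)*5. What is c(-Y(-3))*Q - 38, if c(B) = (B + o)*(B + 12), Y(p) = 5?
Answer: -3151/82 ≈ -38.427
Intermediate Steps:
o = -10 (o = -2*5 = -10)
c(B) = (-10 + B)*(12 + B) (c(B) = (B - 10)*(B + 12) = (-10 + B)*(12 + B))
Q = 1/246 ≈ 0.0040650
c(-Y(-3))*Q - 38 = (-120 + (-1*5)² + 2*(-1*5))*(1/246) - 38 = (-120 + (-5)² + 2*(-5))*(1/246) - 38 = (-120 + 25 - 10)*(1/246) - 38 = -105*1/246 - 38 = -35/82 - 38 = -3151/82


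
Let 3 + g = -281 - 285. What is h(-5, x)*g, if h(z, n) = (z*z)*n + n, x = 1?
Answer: -14794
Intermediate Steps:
h(z, n) = n + n*z² (h(z, n) = z²*n + n = n*z² + n = n + n*z²)
g = -569 (g = -3 + (-281 - 285) = -3 - 566 = -569)
h(-5, x)*g = (1*(1 + (-5)²))*(-569) = (1*(1 + 25))*(-569) = (1*26)*(-569) = 26*(-569) = -14794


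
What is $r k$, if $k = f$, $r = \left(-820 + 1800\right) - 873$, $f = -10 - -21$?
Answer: $1177$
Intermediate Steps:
$f = 11$ ($f = -10 + 21 = 11$)
$r = 107$ ($r = 980 - 873 = 107$)
$k = 11$
$r k = 107 \cdot 11 = 1177$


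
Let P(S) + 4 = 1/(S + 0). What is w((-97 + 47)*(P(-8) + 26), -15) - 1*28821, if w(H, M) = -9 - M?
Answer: -28815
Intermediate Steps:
P(S) = -4 + 1/S (P(S) = -4 + 1/(S + 0) = -4 + 1/S)
w((-97 + 47)*(P(-8) + 26), -15) - 1*28821 = (-9 - 1*(-15)) - 1*28821 = (-9 + 15) - 28821 = 6 - 28821 = -28815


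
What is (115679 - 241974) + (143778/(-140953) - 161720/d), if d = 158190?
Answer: -281608999772663/2229735507 ≈ -1.2630e+5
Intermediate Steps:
(115679 - 241974) + (143778/(-140953) - 161720/d) = (115679 - 241974) + (143778/(-140953) - 161720/158190) = -126295 + (143778*(-1/140953) - 161720*1/158190) = -126295 + (-143778/140953 - 16172/15819) = -126295 - 4553916098/2229735507 = -281608999772663/2229735507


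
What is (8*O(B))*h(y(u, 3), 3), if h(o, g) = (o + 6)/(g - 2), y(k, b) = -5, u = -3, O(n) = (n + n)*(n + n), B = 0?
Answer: 0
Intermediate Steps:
O(n) = 4*n² (O(n) = (2*n)*(2*n) = 4*n²)
h(o, g) = (6 + o)/(-2 + g)
(8*O(B))*h(y(u, 3), 3) = (8*(4*0²))*((6 - 5)/(-2 + 3)) = (8*(4*0))*(1/1) = (8*0)*(1*1) = 0*1 = 0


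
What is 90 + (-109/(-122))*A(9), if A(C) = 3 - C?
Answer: 5163/61 ≈ 84.639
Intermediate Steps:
90 + (-109/(-122))*A(9) = 90 + (-109/(-122))*(3 - 1*9) = 90 + (-109*(-1/122))*(3 - 9) = 90 + (109/122)*(-6) = 90 - 327/61 = 5163/61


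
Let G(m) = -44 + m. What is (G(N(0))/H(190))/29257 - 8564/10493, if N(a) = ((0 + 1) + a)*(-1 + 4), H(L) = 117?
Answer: -29315593129/35918263017 ≈ -0.81618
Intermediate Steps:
N(a) = 3 + 3*a (N(a) = (1 + a)*3 = 3 + 3*a)
(G(N(0))/H(190))/29257 - 8564/10493 = ((-44 + (3 + 3*0))/117)/29257 - 8564/10493 = ((-44 + (3 + 0))*(1/117))*(1/29257) - 8564*1/10493 = ((-44 + 3)*(1/117))*(1/29257) - 8564/10493 = -41*1/117*(1/29257) - 8564/10493 = -41/117*1/29257 - 8564/10493 = -41/3423069 - 8564/10493 = -29315593129/35918263017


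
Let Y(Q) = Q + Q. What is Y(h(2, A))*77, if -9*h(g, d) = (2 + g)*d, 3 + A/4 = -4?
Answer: 17248/9 ≈ 1916.4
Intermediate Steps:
A = -28 (A = -12 + 4*(-4) = -12 - 16 = -28)
h(g, d) = -d*(2 + g)/9 (h(g, d) = -(2 + g)*d/9 = -d*(2 + g)/9)
Y(Q) = 2*Q
Y(h(2, A))*77 = (2*(-⅑*(-28)*(2 + 2)))*77 = (2*(-⅑*(-28)*4))*77 = (2*(112/9))*77 = (224/9)*77 = 17248/9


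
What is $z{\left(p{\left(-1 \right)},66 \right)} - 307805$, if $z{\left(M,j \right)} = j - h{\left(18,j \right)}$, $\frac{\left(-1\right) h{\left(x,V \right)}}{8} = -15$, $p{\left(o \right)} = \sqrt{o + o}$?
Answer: $-307859$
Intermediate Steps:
$p{\left(o \right)} = \sqrt{2} \sqrt{o}$ ($p{\left(o \right)} = \sqrt{2 o} = \sqrt{2} \sqrt{o}$)
$h{\left(x,V \right)} = 120$ ($h{\left(x,V \right)} = \left(-8\right) \left(-15\right) = 120$)
$z{\left(M,j \right)} = -120 + j$ ($z{\left(M,j \right)} = j - 120 = -120 + j$)
$z{\left(p{\left(-1 \right)},66 \right)} - 307805 = \left(-120 + 66\right) - 307805 = -54 - 307805 = -307859$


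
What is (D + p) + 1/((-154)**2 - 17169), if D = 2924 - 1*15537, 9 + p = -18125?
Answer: -201300608/6547 ≈ -30747.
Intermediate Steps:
p = -18134 (p = -9 - 18125 = -18134)
D = -12613 (D = 2924 - 15537 = -12613)
(D + p) + 1/((-154)**2 - 17169) = (-12613 - 18134) + 1/((-154)**2 - 17169) = -30747 + 1/(23716 - 17169) = -30747 + 1/6547 = -201300608/6547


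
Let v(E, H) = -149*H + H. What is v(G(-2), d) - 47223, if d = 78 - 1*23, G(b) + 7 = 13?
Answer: -55363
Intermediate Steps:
G(b) = 6 (G(b) = -7 + 13 = 6)
d = 55 (d = 78 - 23 = 55)
v(E, H) = -148*H
v(G(-2), d) - 47223 = -148*55 - 47223 = -8140 - 47223 = -55363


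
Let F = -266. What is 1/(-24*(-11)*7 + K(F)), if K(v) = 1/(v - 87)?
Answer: 353/652343 ≈ 0.00054113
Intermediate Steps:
K(v) = 1/(-87 + v)
1/(-24*(-11)*7 + K(F)) = 1/(-24*(-11)*7 + 1/(-87 - 266)) = 1/(264*7 + 1/(-353)) = 1/(1848 - 1/353) = 1/(652343/353) = 353/652343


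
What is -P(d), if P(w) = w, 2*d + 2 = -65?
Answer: 67/2 ≈ 33.500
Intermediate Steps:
d = -67/2 (d = -1 + (½)*(-65) = -1 - 65/2 = -67/2 ≈ -33.500)
-P(d) = -1*(-67/2) = 67/2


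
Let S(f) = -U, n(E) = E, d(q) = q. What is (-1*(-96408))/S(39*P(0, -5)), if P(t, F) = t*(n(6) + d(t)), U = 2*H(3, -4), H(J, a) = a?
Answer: 12051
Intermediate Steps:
U = -8 (U = 2*(-4) = -8)
P(t, F) = t*(6 + t)
S(f) = 8 (S(f) = -1*(-8) = 8)
(-1*(-96408))/S(39*P(0, -5)) = -1*(-96408)/8 = 96408*(⅛) = 12051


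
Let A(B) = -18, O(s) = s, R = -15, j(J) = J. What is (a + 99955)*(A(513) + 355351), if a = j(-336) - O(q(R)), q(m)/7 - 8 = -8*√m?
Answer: 35378019479 + 19898648*I*√15 ≈ 3.5378e+10 + 7.7067e+7*I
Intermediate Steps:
q(m) = 56 - 56*√m (q(m) = 56 + 7*(-8*√m) = 56 - 56*√m)
a = -392 + 56*I*√15 (a = -336 - (56 - 56*I*√15) = -336 + (-56 + 56*I*√15) = -392 + 56*I*√15 ≈ -392.0 + 216.89*I)
(a + 99955)*(A(513) + 355351) = ((-392 + 56*I*√15) + 99955)*(-18 + 355351) = (99563 + 56*I*√15)*355333 = 35378019479 + 19898648*I*√15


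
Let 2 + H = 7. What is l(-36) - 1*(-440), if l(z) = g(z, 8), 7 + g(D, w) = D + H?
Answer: 402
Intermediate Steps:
H = 5 (H = -2 + 7 = 5)
g(D, w) = -2 + D (g(D, w) = -7 + (D + 5) = -7 + (5 + D) = -2 + D)
l(z) = -2 + z
l(-36) - 1*(-440) = (-2 - 36) - 1*(-440) = -38 + 440 = 402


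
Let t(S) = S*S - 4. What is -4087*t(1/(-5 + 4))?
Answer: 12261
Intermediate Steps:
t(S) = -4 + S² (t(S) = S² - 4 = -4 + S²)
-4087*t(1/(-5 + 4)) = -4087*(-4 + (1/(-5 + 4))²) = -4087*(-4 + (1/(-1))²) = -4087*(-4 + (-1)²) = -4087*(-4 + 1) = -4087*(-3) = 12261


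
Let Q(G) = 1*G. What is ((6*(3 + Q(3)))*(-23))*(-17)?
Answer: 14076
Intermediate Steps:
Q(G) = G
((6*(3 + Q(3)))*(-23))*(-17) = ((6*(3 + 3))*(-23))*(-17) = ((6*6)*(-23))*(-17) = (36*(-23))*(-17) = -828*(-17) = 14076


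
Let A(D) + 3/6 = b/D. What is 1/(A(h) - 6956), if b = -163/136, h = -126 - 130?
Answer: -34816/242197341 ≈ -0.00014375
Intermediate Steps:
h = -256
b = -163/136 (b = -163*1/136 = -163/136 ≈ -1.1985)
A(D) = -½ - 163/(136*D)
1/(A(h) - 6956) = 1/((1/136)*(-163 - 68*(-256))/(-256) - 6956) = 1/((1/136)*(-1/256)*(-163 + 17408) - 6956) = 1/((1/136)*(-1/256)*17245 - 6956) = 1/(-17245/34816 - 6956) = 1/(-242197341/34816) = -34816/242197341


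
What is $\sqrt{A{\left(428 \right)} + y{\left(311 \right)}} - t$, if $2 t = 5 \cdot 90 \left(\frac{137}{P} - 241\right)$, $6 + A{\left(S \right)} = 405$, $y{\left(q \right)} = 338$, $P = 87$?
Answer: $\frac{1562250}{29} + \sqrt{737} \approx 53898.0$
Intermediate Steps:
$A{\left(S \right)} = 399$ ($A{\left(S \right)} = -6 + 405 = 399$)
$t = - \frac{1562250}{29}$ ($t = \frac{5 \cdot 90 \left(\frac{137}{87} - 241\right)}{2} = \frac{450 \left(137 \cdot \frac{1}{87} - 241\right)}{2} = \frac{450 \left(\frac{137}{87} - 241\right)}{2} = \frac{450 \left(- \frac{20830}{87}\right)}{2} = \frac{1}{2} \left(- \frac{3124500}{29}\right) = - \frac{1562250}{29} \approx -53871.0$)
$\sqrt{A{\left(428 \right)} + y{\left(311 \right)}} - t = \sqrt{399 + 338} - - \frac{1562250}{29} = \sqrt{737} + \frac{1562250}{29} = \frac{1562250}{29} + \sqrt{737}$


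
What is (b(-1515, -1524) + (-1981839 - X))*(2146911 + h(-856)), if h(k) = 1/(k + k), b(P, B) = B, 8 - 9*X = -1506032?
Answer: -71144331511706717/15408 ≈ -4.6174e+12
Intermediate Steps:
X = 1506040/9 (X = 8/9 - ⅑*(-1506032) = 8/9 + 1506032/9 = 1506040/9 ≈ 1.6734e+5)
h(k) = 1/(2*k)
(b(-1515, -1524) + (-1981839 - X))*(2146911 + h(-856)) = (-1524 + (-1981839 - 1*1506040/9))*(2146911 + (½)/(-856)) = (-1524 + (-1981839 - 1506040/9))*(2146911 + (½)*(-1/856)) = (-1524 - 19342591/9)*(2146911 - 1/1712) = -19356307/9*3675511631/1712 = -71144331511706717/15408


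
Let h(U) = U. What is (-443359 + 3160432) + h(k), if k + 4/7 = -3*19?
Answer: 19019108/7 ≈ 2.7170e+6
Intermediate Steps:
k = -403/7 (k = -4/7 - 3*19 = -4/7 - 57 = -403/7 ≈ -57.571)
(-443359 + 3160432) + h(k) = (-443359 + 3160432) - 403/7 = 2717073 - 403/7 = 19019108/7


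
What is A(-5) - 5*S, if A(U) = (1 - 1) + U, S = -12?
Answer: 55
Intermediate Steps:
A(U) = U (A(U) = 0 + U = U)
A(-5) - 5*S = -5 - 5*(-12) = -5 + 60 = 55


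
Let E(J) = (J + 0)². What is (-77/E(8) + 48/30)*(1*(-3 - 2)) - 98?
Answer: -6399/64 ≈ -99.984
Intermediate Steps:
E(J) = J²
(-77/E(8) + 48/30)*(1*(-3 - 2)) - 98 = (-77/(8²) + 48/30)*(1*(-3 - 2)) - 98 = (-77/64 + 48*(1/30))*(1*(-5)) - 98 = (-77*1/64 + 8/5)*(-5) - 98 = (-77/64 + 8/5)*(-5) - 98 = (127/320)*(-5) - 98 = -127/64 - 98 = -6399/64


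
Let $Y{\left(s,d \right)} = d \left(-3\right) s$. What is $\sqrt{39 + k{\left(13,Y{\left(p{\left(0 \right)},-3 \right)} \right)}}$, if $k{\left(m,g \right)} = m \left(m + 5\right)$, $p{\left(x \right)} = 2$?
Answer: $\sqrt{273} \approx 16.523$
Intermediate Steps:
$Y{\left(s,d \right)} = - 3 d s$
$k{\left(m,g \right)} = m \left(5 + m\right)$
$\sqrt{39 + k{\left(13,Y{\left(p{\left(0 \right)},-3 \right)} \right)}} = \sqrt{39 + 13 \left(5 + 13\right)} = \sqrt{39 + 13 \cdot 18} = \sqrt{39 + 234} = \sqrt{273}$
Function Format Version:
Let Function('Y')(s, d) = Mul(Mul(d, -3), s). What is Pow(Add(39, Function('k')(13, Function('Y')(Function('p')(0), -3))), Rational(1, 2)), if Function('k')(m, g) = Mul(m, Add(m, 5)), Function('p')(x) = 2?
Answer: Pow(273, Rational(1, 2)) ≈ 16.523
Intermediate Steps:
Function('Y')(s, d) = Mul(-3, d, s) (Function('Y')(s, d) = Mul(Mul(-3, d), s) = Mul(-3, d, s))
Function('k')(m, g) = Mul(m, Add(5, m))
Pow(Add(39, Function('k')(13, Function('Y')(Function('p')(0), -3))), Rational(1, 2)) = Pow(Add(39, Mul(13, Add(5, 13))), Rational(1, 2)) = Pow(Add(39, Mul(13, 18)), Rational(1, 2)) = Pow(Add(39, 234), Rational(1, 2)) = Pow(273, Rational(1, 2))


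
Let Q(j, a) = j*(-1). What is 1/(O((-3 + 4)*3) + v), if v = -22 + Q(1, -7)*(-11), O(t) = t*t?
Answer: -½ ≈ -0.50000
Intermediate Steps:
O(t) = t²
Q(j, a) = -j
v = -11 (v = -22 - 1*1*(-11) = -22 - 1*(-11) = -22 + 11 = -11)
1/(O((-3 + 4)*3) + v) = 1/(((-3 + 4)*3)² - 11) = 1/((1*3)² - 11) = 1/(3² - 11) = 1/(9 - 11) = 1/(-2) = -½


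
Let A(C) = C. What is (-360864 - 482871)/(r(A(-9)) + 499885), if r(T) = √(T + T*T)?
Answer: -421770470475/249885013153 + 5062410*√2/249885013153 ≈ -1.6878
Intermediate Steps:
r(T) = √(T + T²)
(-360864 - 482871)/(r(A(-9)) + 499885) = (-360864 - 482871)/(√(-9*(1 - 9)) + 499885) = -843735/(√(-9*(-8)) + 499885) = -843735/(√72 + 499885) = -843735/(6*√2 + 499885) = -843735/(499885 + 6*√2)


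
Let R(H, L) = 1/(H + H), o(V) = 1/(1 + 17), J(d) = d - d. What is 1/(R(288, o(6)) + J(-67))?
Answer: 576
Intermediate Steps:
J(d) = 0
o(V) = 1/18
R(H, L) = 1/(2*H)
1/(R(288, o(6)) + J(-67)) = 1/((½)/288 + 0) = 1/((½)*(1/288) + 0) = 1/(1/576 + 0) = 1/(1/576) = 576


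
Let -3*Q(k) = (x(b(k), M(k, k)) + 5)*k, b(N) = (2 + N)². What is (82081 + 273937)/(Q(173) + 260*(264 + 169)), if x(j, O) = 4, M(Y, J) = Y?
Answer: 356018/112061 ≈ 3.1770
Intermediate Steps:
Q(k) = -3*k (Q(k) = -(4 + 5)*k/3 = -3*k)
(82081 + 273937)/(Q(173) + 260*(264 + 169)) = (82081 + 273937)/(-3*173 + 260*(264 + 169)) = 356018/(-519 + 260*433) = 356018/(-519 + 112580) = 356018/112061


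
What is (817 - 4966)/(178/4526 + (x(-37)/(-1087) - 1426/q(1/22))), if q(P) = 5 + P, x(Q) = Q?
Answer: 1132871135859/77151354118 ≈ 14.684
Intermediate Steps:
(817 - 4966)/(178/4526 + (x(-37)/(-1087) - 1426/q(1/22))) = (817 - 4966)/(178/4526 + (-37/(-1087) - 1426/(5 + 1/22))) = -4149/(178*(1/4526) + (-37*(-1/1087) - 1426/(5 + 1/22))) = -4149/(89/2263 + (37/1087 - 1426/111/22)) = -4149/(89/2263 + (37/1087 - 1426*22/111)) = -4149/(89/2263 + (37/1087 - 31372/111)) = -4149/(89/2263 - 34097257/120657) = -4149/(-77151354118/273046791) = -4149*(-273046791/77151354118) = 1132871135859/77151354118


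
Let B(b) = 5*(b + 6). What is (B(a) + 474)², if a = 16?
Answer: 341056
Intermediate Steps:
B(b) = 30 + 5*b (B(b) = 5*(6 + b) = 30 + 5*b)
(B(a) + 474)² = ((30 + 5*16) + 474)² = ((30 + 80) + 474)² = (110 + 474)² = 584² = 341056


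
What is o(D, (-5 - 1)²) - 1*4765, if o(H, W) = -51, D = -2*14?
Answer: -4816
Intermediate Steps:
D = -28
o(D, (-5 - 1)²) - 1*4765 = -51 - 1*4765 = -51 - 4765 = -4816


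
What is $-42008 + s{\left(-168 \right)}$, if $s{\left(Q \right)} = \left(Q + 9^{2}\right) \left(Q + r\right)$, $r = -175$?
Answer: $-12167$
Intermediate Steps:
$s{\left(Q \right)} = \left(-175 + Q\right) \left(81 + Q\right)$ ($s{\left(Q \right)} = \left(Q + 9^{2}\right) \left(Q - 175\right) = \left(Q + 81\right) \left(-175 + Q\right) = \left(81 + Q\right) \left(-175 + Q\right) = \left(-175 + Q\right) \left(81 + Q\right)$)
$-42008 + s{\left(-168 \right)} = -42008 - \left(-1617 - 28224\right) = -42008 + \left(-14175 + 28224 + 15792\right) = -42008 + 29841 = -12167$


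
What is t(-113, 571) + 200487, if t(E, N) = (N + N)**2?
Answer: 1504651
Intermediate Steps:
t(E, N) = 4*N**2 (t(E, N) = (2*N)**2 = 4*N**2)
t(-113, 571) + 200487 = 4*571**2 + 200487 = 4*326041 + 200487 = 1304164 + 200487 = 1504651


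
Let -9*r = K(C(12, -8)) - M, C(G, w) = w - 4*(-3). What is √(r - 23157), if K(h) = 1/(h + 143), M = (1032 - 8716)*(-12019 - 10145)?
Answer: 2*√18753498870/63 ≈ 4347.4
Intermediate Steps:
C(G, w) = 12 + w (C(G, w) = w + 12 = 12 + w)
M = 170308176 (M = -7684*(-22164) = 170308176)
K(h) = 1/(143 + h)
r = 25035301871/1323 (r = -(1/(143 + (12 - 8)) - 1*170308176)/9 = -(1/(143 + 4) - 170308176)/9 = -(1/147 - 170308176)/9 = -⅑*(-25035301871/147) = 25035301871/1323 ≈ 1.8923e+7)
√(r - 23157) = √(25035301871/1323 - 23157) = √(25004665160/1323) = 2*√18753498870/63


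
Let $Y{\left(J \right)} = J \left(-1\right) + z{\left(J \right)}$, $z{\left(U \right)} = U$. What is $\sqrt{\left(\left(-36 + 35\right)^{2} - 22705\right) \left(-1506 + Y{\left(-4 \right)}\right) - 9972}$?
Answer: $6 \sqrt{949507} \approx 5846.6$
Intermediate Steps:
$Y{\left(J \right)} = 0$ ($Y{\left(J \right)} = J \left(-1\right) + J = - J + J = 0$)
$\sqrt{\left(\left(-36 + 35\right)^{2} - 22705\right) \left(-1506 + Y{\left(-4 \right)}\right) - 9972} = \sqrt{\left(\left(-36 + 35\right)^{2} - 22705\right) \left(-1506 + 0\right) - 9972} = \sqrt{\left(\left(-1\right)^{2} - 22705\right) \left(-1506\right) - 9972} = \sqrt{\left(1 - 22705\right) \left(-1506\right) - 9972} = \sqrt{\left(-22704\right) \left(-1506\right) - 9972} = \sqrt{34192224 - 9972} = \sqrt{34182252} = 6 \sqrt{949507}$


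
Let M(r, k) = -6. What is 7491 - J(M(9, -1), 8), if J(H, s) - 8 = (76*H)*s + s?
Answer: 11123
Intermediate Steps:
J(H, s) = 8 + s + 76*H*s (J(H, s) = 8 + ((76*H)*s + s) = 8 + (76*H*s + s) = 8 + (s + 76*H*s) = 8 + s + 76*H*s)
7491 - J(M(9, -1), 8) = 7491 - (8 + 8 + 76*(-6)*8) = 7491 - (8 + 8 - 3648) = 7491 - 1*(-3632) = 7491 + 3632 = 11123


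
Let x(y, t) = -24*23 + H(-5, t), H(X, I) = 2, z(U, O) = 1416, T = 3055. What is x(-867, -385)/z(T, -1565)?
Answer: -275/708 ≈ -0.38842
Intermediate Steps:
x(y, t) = -550 (x(y, t) = -24*23 + 2 = -552 + 2 = -550)
x(-867, -385)/z(T, -1565) = -550/1416 = -550*1/1416 = -275/708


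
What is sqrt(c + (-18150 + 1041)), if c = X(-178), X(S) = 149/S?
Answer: I*sqrt(542108078)/178 ≈ 130.8*I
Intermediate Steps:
c = -149/178 (c = 149/(-178) = 149*(-1/178) = -149/178 ≈ -0.83708)
sqrt(c + (-18150 + 1041)) = sqrt(-149/178 + (-18150 + 1041)) = sqrt(-149/178 - 17109) = sqrt(-3045551/178) = I*sqrt(542108078)/178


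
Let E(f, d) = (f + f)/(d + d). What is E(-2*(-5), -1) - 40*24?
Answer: -970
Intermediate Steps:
E(f, d) = f/d (E(f, d) = (2*f)/((2*d)) = (2*f)*(1/(2*d)) = f/d)
E(-2*(-5), -1) - 40*24 = -2*(-5)/(-1) - 40*24 = 10*(-1) - 960 = -10 - 960 = -970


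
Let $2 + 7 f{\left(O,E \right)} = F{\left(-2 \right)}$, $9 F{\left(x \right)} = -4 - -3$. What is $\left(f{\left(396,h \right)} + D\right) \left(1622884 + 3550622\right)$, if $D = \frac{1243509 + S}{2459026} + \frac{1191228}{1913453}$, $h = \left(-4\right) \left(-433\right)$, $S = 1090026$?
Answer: $\frac{108196962124507881599}{16468307368723} \approx 6.57 \cdot 10^{6}$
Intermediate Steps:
$F{\left(x \right)} = - \frac{1}{9}$ ($F{\left(x \right)} = \frac{-4 - -3}{9} = \frac{-4 + 3}{9} = \frac{1}{9} \left(-1\right) = - \frac{1}{9}$)
$h = 1732$
$f{\left(O,E \right)} = - \frac{19}{63}$ ($f{\left(O,E \right)} = - \frac{2}{7} + \frac{1}{7} \left(- \frac{1}{9}\right) = - \frac{2}{7} - \frac{1}{63} = - \frac{19}{63}$)
$D = \frac{7394370170283}{4705230676778}$ ($D = \frac{1243509 + 1090026}{2459026} + \frac{1191228}{1913453} = 2333535 \cdot \frac{1}{2459026} + 1191228 \cdot \frac{1}{1913453} = \frac{2333535}{2459026} + \frac{1191228}{1913453} = \frac{7394370170283}{4705230676778} \approx 1.5715$)
$\left(f{\left(396,h \right)} + D\right) \left(1622884 + 3550622\right) = \left(- \frac{19}{63} + \frac{7394370170283}{4705230676778}\right) \left(1622884 + 3550622\right) = \frac{376445937869047}{296429532637014} \cdot 5173506 = \frac{108196962124507881599}{16468307368723}$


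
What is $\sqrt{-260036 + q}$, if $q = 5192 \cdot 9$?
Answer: $2 i \sqrt{53327} \approx 461.85 i$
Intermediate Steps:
$q = 46728$
$\sqrt{-260036 + q} = \sqrt{-260036 + 46728} = \sqrt{-213308} = 2 i \sqrt{53327}$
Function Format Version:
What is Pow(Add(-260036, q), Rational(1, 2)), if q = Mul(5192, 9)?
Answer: Mul(2, I, Pow(53327, Rational(1, 2))) ≈ Mul(461.85, I)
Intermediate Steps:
q = 46728
Pow(Add(-260036, q), Rational(1, 2)) = Pow(Add(-260036, 46728), Rational(1, 2)) = Pow(-213308, Rational(1, 2)) = Mul(2, I, Pow(53327, Rational(1, 2)))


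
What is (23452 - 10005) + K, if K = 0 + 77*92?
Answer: 20531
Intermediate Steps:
K = 7084 (K = 0 + 7084 = 7084)
(23452 - 10005) + K = (23452 - 10005) + 7084 = 13447 + 7084 = 20531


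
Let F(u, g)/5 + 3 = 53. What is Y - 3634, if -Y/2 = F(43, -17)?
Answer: -4134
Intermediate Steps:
F(u, g) = 250 (F(u, g) = -15 + 5*53 = -15 + 265 = 250)
Y = -500 (Y = -2*250 = -500)
Y - 3634 = -500 - 3634 = -4134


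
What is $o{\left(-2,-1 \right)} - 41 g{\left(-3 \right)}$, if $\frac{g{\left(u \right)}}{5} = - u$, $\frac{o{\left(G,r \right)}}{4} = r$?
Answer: $-619$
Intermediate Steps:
$o{\left(G,r \right)} = 4 r$
$g{\left(u \right)} = - 5 u$ ($g{\left(u \right)} = 5 \left(- u\right) = - 5 u$)
$o{\left(-2,-1 \right)} - 41 g{\left(-3 \right)} = 4 \left(-1\right) - 41 \left(\left(-5\right) \left(-3\right)\right) = -4 - 615 = -619$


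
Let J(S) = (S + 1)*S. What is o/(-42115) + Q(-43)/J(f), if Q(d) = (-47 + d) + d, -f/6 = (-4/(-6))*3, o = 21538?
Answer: -8444311/5559180 ≈ -1.5190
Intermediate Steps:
f = -12 (f = -6*-4/(-6)*3 = -6*(-1/6*(-4))*3 = -4*3 = -6*2 = -12)
Q(d) = -47 + 2*d
J(S) = S*(1 + S) (J(S) = (1 + S)*S = S*(1 + S))
o/(-42115) + Q(-43)/J(f) = 21538/(-42115) + (-47 + 2*(-43))/((-12*(1 - 12))) = 21538*(-1/42115) + (-47 - 86)/((-12*(-11))) = -21538/42115 - 133/132 = -8444311/5559180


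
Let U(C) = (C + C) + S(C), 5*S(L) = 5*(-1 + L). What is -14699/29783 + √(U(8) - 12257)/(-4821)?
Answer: -14699/29783 - I*√12234/4821 ≈ -0.49354 - 0.022943*I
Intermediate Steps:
S(L) = -1 + L (S(L) = (5*(-1 + L))/5 = (-5 + 5*L)/5 = -1 + L)
U(C) = -1 + 3*C (U(C) = (C + C) + (-1 + C) = 2*C + (-1 + C) = -1 + 3*C)
-14699/29783 + √(U(8) - 12257)/(-4821) = -14699/29783 + √((-1 + 3*8) - 12257)/(-4821) = -14699*1/29783 + √((-1 + 24) - 12257)*(-1/4821) = -14699/29783 + √(23 - 12257)*(-1/4821) = -14699/29783 + √(-12234)*(-1/4821) = -14699/29783 + (I*√12234)*(-1/4821) = -14699/29783 - I*√12234/4821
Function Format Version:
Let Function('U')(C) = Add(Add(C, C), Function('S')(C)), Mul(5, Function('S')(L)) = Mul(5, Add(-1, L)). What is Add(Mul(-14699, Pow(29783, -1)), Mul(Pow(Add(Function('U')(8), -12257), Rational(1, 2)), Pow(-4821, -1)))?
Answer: Add(Rational(-14699, 29783), Mul(Rational(-1, 4821), I, Pow(12234, Rational(1, 2)))) ≈ Add(-0.49354, Mul(-0.022943, I))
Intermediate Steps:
Function('S')(L) = Add(-1, L) (Function('S')(L) = Mul(Rational(1, 5), Mul(5, Add(-1, L))) = Mul(Rational(1, 5), Add(-5, Mul(5, L))) = Add(-1, L))
Function('U')(C) = Add(-1, Mul(3, C)) (Function('U')(C) = Add(Add(C, C), Add(-1, C)) = Add(Mul(2, C), Add(-1, C)) = Add(-1, Mul(3, C)))
Add(Mul(-14699, Pow(29783, -1)), Mul(Pow(Add(Function('U')(8), -12257), Rational(1, 2)), Pow(-4821, -1))) = Add(Mul(-14699, Pow(29783, -1)), Mul(Pow(Add(Add(-1, Mul(3, 8)), -12257), Rational(1, 2)), Pow(-4821, -1))) = Add(Mul(-14699, Rational(1, 29783)), Mul(Pow(Add(Add(-1, 24), -12257), Rational(1, 2)), Rational(-1, 4821))) = Add(Rational(-14699, 29783), Mul(Pow(Add(23, -12257), Rational(1, 2)), Rational(-1, 4821))) = Add(Rational(-14699, 29783), Mul(Pow(-12234, Rational(1, 2)), Rational(-1, 4821))) = Add(Rational(-14699, 29783), Mul(Mul(I, Pow(12234, Rational(1, 2))), Rational(-1, 4821))) = Add(Rational(-14699, 29783), Mul(Rational(-1, 4821), I, Pow(12234, Rational(1, 2))))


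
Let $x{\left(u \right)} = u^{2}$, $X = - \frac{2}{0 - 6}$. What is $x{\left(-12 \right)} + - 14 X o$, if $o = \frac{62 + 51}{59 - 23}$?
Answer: $\frac{6985}{54} \approx 129.35$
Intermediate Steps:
$X = \frac{1}{3}$ ($X = - \frac{2}{0 - 6} = - \frac{2}{-6} = \left(-2\right) \left(- \frac{1}{6}\right) = \frac{1}{3} \approx 0.33333$)
$o = \frac{113}{36} \approx 3.1389$
$x{\left(-12 \right)} + - 14 X o = \left(-12\right)^{2} + \left(-14\right) \frac{1}{3} \cdot \frac{113}{36} = 144 - \frac{791}{54} = \frac{6985}{54}$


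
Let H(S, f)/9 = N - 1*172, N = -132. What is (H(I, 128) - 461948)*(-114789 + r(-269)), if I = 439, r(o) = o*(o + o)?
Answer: -13909386172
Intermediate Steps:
r(o) = 2*o² (r(o) = o*(2*o) = 2*o²)
H(S, f) = -2736 (H(S, f) = 9*(-132 - 1*172) = 9*(-132 - 172) = 9*(-304) = -2736)
(H(I, 128) - 461948)*(-114789 + r(-269)) = (-2736 - 461948)*(-114789 + 2*(-269)²) = -464684*(-114789 + 2*72361) = -464684*(-114789 + 144722) = -464684*29933 = -13909386172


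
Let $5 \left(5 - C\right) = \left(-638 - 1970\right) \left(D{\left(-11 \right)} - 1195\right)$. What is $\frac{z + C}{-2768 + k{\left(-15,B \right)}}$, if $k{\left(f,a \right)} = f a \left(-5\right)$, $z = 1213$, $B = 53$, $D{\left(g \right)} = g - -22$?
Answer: $- \frac{3081782}{6035} \approx -510.65$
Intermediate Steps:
$D{\left(g \right)} = 22 + g$ ($D{\left(g \right)} = g + 22 = 22 + g$)
$k{\left(f,a \right)} = - 5 a f$ ($k{\left(f,a \right)} = a f \left(-5\right) = - 5 a f$)
$C = - \frac{3087847}{5}$ ($C = 5 - \frac{\left(-638 - 1970\right) \left(\left(22 - 11\right) - 1195\right)}{5} = 5 - \frac{\left(-2608\right) \left(11 - 1195\right)}{5} = 5 - \frac{\left(-2608\right) \left(-1184\right)}{5} = 5 - \frac{3087872}{5} = - \frac{3087847}{5} \approx -6.1757 \cdot 10^{5}$)
$\frac{z + C}{-2768 + k{\left(-15,B \right)}} = \frac{1213 - \frac{3087847}{5}}{-2768 - 265 \left(-15\right)} = - \frac{3081782}{5 \left(-2768 + 3975\right)} = - \frac{3081782}{5 \cdot 1207} = \left(- \frac{3081782}{5}\right) \frac{1}{1207} = - \frac{3081782}{6035}$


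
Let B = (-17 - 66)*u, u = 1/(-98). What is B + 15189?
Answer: 1488605/98 ≈ 15190.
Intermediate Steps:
u = -1/98 ≈ -0.010204
B = 83/98 (B = (-17 - 66)*(-1/98) = -83*(-1/98) = 83/98 ≈ 0.84694)
B + 15189 = 83/98 + 15189 = 1488605/98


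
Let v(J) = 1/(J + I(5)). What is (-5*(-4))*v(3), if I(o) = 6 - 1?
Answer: 5/2 ≈ 2.5000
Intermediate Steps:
I(o) = 5
v(J) = 1/(5 + J) (v(J) = 1/(J + 5) = 1/(5 + J))
(-5*(-4))*v(3) = (-5*(-4))/(5 + 3) = 20/8 = 20*(⅛) = 5/2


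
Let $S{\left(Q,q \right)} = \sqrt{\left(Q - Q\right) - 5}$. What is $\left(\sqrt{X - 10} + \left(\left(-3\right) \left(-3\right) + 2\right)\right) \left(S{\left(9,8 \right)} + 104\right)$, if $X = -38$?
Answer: $\left(11 + 4 i \sqrt{3}\right) \left(104 + i \sqrt{5}\right) \approx 1128.5 + 745.13 i$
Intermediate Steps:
$S{\left(Q,q \right)} = i \sqrt{5}$ ($S{\left(Q,q \right)} = \sqrt{0 - 5} = \sqrt{-5} = i \sqrt{5}$)
$\left(\sqrt{X - 10} + \left(\left(-3\right) \left(-3\right) + 2\right)\right) \left(S{\left(9,8 \right)} + 104\right) = \left(\sqrt{-38 - 10} + \left(\left(-3\right) \left(-3\right) + 2\right)\right) \left(i \sqrt{5} + 104\right) = \left(\sqrt{-48} + \left(9 + 2\right)\right) \left(104 + i \sqrt{5}\right) = \left(4 i \sqrt{3} + 11\right) \left(104 + i \sqrt{5}\right) = \left(11 + 4 i \sqrt{3}\right) \left(104 + i \sqrt{5}\right)$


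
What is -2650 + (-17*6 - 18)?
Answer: -2770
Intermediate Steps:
-2650 + (-17*6 - 18) = -2650 + (-102 - 18) = -2650 - 120 = -2770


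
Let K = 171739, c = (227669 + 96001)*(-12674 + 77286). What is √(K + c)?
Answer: √20913137779 ≈ 1.4461e+5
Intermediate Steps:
c = 20912966040 (c = 323670*64612 = 20912966040)
√(K + c) = √(171739 + 20912966040) = √20913137779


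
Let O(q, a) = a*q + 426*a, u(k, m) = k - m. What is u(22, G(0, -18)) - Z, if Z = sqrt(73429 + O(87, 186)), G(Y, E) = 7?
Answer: 15 - sqrt(168847) ≈ -395.91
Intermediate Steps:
O(q, a) = 426*a + a*q
Z = sqrt(168847) (Z = sqrt(73429 + 186*(426 + 87)) = sqrt(73429 + 186*513) = sqrt(73429 + 95418) = sqrt(168847) ≈ 410.91)
u(22, G(0, -18)) - Z = (22 - 1*7) - sqrt(168847) = (22 - 7) - sqrt(168847) = 15 - sqrt(168847)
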